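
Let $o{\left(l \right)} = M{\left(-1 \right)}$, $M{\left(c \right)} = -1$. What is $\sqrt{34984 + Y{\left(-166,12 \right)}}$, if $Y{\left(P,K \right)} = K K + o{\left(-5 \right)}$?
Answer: $3 \sqrt{3903} \approx 187.42$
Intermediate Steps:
$o{\left(l \right)} = -1$
$Y{\left(P,K \right)} = -1 + K^{2}$ ($Y{\left(P,K \right)} = K K - 1 = K^{2} - 1 = -1 + K^{2}$)
$\sqrt{34984 + Y{\left(-166,12 \right)}} = \sqrt{34984 - \left(1 - 12^{2}\right)} = \sqrt{34984 + \left(-1 + 144\right)} = \sqrt{34984 + 143} = \sqrt{35127} = 3 \sqrt{3903}$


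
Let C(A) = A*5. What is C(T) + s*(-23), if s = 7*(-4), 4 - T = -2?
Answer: 674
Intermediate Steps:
T = 6 (T = 4 - 1*(-2) = 4 + 2 = 6)
s = -28
C(A) = 5*A
C(T) + s*(-23) = 5*6 - 28*(-23) = 30 + 644 = 674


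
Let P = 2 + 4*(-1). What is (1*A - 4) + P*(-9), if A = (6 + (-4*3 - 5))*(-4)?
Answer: 58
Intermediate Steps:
A = 44 (A = (6 + (-12 - 5))*(-4) = (6 - 17)*(-4) = -11*(-4) = 44)
P = -2 (P = 2 - 4 = -2)
(1*A - 4) + P*(-9) = (1*44 - 4) - 2*(-9) = (44 - 4) + 18 = 40 + 18 = 58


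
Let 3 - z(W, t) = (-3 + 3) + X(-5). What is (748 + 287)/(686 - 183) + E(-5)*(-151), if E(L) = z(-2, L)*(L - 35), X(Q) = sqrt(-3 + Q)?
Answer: 9115395/503 - 12080*I*sqrt(2) ≈ 18122.0 - 17084.0*I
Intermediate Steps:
z(W, t) = 3 - 2*I*sqrt(2) (z(W, t) = 3 - ((-3 + 3) + sqrt(-3 - 5)) = 3 - (0 + sqrt(-8)) = 3 - (0 + 2*I*sqrt(2)) = 3 - 2*I*sqrt(2))
E(L) = (-35 + L)*(3 - 2*I*sqrt(2)) (E(L) = (3 - 2*I*sqrt(2))*(L - 35) = (3 - 2*I*sqrt(2))*(-35 + L) = (-35 + L)*(3 - 2*I*sqrt(2)))
(748 + 287)/(686 - 183) + E(-5)*(-151) = (748 + 287)/(686 - 183) + ((-35 - 5)*(3 - 2*I*sqrt(2)))*(-151) = 1035/503 - 40*(3 - 2*I*sqrt(2))*(-151) = 1035*(1/503) + (-120 + 80*I*sqrt(2))*(-151) = 1035/503 + (18120 - 12080*I*sqrt(2)) = 9115395/503 - 12080*I*sqrt(2)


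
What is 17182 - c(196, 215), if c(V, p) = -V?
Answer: 17378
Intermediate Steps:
17182 - c(196, 215) = 17182 - (-1)*196 = 17182 - 1*(-196) = 17182 + 196 = 17378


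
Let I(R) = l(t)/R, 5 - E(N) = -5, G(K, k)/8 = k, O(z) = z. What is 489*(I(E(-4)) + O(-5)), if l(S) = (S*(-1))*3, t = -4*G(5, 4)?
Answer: 81663/5 ≈ 16333.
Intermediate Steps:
G(K, k) = 8*k
E(N) = 10 (E(N) = 5 - 1*(-5) = 5 + 5 = 10)
t = -128 (t = -32*4 = -4*32 = -128)
l(S) = -3*S (l(S) = -S*3 = -3*S)
I(R) = 384/R (I(R) = (-3*(-128))/R = 384/R)
489*(I(E(-4)) + O(-5)) = 489*(384/10 - 5) = 489*(384*(⅒) - 5) = 489*(192/5 - 5) = 489*(167/5) = 81663/5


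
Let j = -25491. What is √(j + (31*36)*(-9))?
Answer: I*√35535 ≈ 188.51*I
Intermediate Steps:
√(j + (31*36)*(-9)) = √(-25491 + (31*36)*(-9)) = √(-25491 + 1116*(-9)) = √(-25491 - 10044) = √(-35535) = I*√35535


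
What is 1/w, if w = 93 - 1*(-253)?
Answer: 1/346 ≈ 0.0028902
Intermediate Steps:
w = 346 (w = 93 + 253 = 346)
1/w = 1/346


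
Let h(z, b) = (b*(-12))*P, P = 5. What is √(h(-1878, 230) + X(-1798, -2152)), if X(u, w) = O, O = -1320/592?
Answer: 3*I*√8397890/74 ≈ 117.48*I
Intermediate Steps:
O = -165/74 (O = -1320*1/592 = -165/74 ≈ -2.2297)
X(u, w) = -165/74
h(z, b) = -60*b (h(z, b) = (b*(-12))*5 = -12*b*5 = -60*b)
√(h(-1878, 230) + X(-1798, -2152)) = √(-60*230 - 165/74) = √(-13800 - 165/74) = √(-1021365/74) = 3*I*√8397890/74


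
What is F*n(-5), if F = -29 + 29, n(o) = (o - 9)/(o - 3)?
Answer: 0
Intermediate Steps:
n(o) = (-9 + o)/(-3 + o)
F = 0
F*n(-5) = 0*((-9 - 5)/(-3 - 5)) = 0*(-14/(-8)) = 0*(-⅛*(-14)) = 0*(7/4) = 0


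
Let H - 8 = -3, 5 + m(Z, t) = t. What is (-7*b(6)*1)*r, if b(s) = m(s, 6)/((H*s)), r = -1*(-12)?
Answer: -14/5 ≈ -2.8000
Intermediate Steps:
m(Z, t) = -5 + t
H = 5 (H = 8 - 3 = 5)
r = 12
b(s) = 1/(5*s) (b(s) = (-5 + 6)/((5*s)) = 1*(1/(5*s)) = 1/(5*s))
(-7*b(6)*1)*r = (-7/(5*6)*1)*12 = (-7*1/30*1)*12 = -7/30*1*12 = -7/30*12 = -14/5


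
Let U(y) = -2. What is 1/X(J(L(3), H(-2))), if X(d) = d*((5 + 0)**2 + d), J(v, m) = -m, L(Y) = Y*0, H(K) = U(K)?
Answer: 1/54 ≈ 0.018519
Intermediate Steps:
H(K) = -2
L(Y) = 0
X(d) = d*(25 + d) (X(d) = d*(5**2 + d) = d*(25 + d))
1/X(J(L(3), H(-2))) = 1/((-1*(-2))*(25 - 1*(-2))) = 1/(2*(25 + 2)) = 1/(2*27) = 1/54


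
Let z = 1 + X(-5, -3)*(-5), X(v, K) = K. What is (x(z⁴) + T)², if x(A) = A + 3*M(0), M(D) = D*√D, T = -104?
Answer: 4281346624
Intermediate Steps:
M(D) = D^(3/2)
z = 16 (z = 1 - 3*(-5) = 1 + 15 = 16)
x(A) = A (x(A) = A + 3*0^(3/2) = A + 3*0 = A + 0 = A)
(x(z⁴) + T)² = (16⁴ - 104)² = (65536 - 104)² = 65432² = 4281346624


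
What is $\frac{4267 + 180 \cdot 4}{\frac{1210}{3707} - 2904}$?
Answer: $- \frac{1680619}{978538} \approx -1.7175$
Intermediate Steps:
$\frac{4267 + 180 \cdot 4}{\frac{1210}{3707} - 2904} = \frac{4267 + 720}{1210 \cdot \frac{1}{3707} - 2904} = \frac{4987}{\frac{110}{337} - 2904} = \frac{4987}{- \frac{978538}{337}} = 4987 \left(- \frac{337}{978538}\right) = - \frac{1680619}{978538}$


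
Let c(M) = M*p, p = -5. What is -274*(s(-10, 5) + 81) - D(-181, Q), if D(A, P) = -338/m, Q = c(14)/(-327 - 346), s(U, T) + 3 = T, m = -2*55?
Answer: -1250979/55 ≈ -22745.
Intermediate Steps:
m = -110
s(U, T) = -3 + T
c(M) = -5*M (c(M) = M*(-5) = -5*M)
Q = 70/673 (Q = (-5*14)/(-327 - 346) = -70/(-673) = -70*(-1/673) = 70/673 ≈ 0.10401)
D(A, P) = 169/55 (D(A, P) = -338/(-110) = -338*(-1/110) = 169/55)
-274*(s(-10, 5) + 81) - D(-181, Q) = -274*((-3 + 5) + 81) - 1*169/55 = -274*(2 + 81) - 169/55 = -274*83 - 169/55 = -22742 - 169/55 = -1250979/55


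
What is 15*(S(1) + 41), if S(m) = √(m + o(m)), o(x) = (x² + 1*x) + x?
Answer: 645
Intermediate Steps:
o(x) = x² + 2*x (o(x) = (x² + x) + x = (x + x²) + x = x² + 2*x)
S(m) = √(m + m*(2 + m))
15*(S(1) + 41) = 15*(√(1*(3 + 1)) + 41) = 15*(√(1*4) + 41) = 15*(√4 + 41) = 15*(2 + 41) = 15*43 = 645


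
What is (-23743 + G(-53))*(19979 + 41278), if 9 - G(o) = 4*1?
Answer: -1454118666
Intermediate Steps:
G(o) = 5 (G(o) = 9 - 4 = 5)
(-23743 + G(-53))*(19979 + 41278) = (-23743 + 5)*(19979 + 41278) = -23738*61257 = -1454118666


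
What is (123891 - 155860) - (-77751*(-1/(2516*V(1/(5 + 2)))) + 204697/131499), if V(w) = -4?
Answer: -42299800259843/1323405936 ≈ -31963.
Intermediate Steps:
(123891 - 155860) - (-77751*(-1/(2516*V(1/(5 + 2)))) + 204697/131499) = (123891 - 155860) - (-77751/((-2516*(-4))) + 204697/131499) = -31969 - (-77751/10064 + 204697*(1/131499)) = -31969 - (-77751*1/10064 + 204697/131499) = -31969 - (-77751/10064 + 204697/131499) = -31969 - 1*(-8164108141/1323405936) = -31969 + 8164108141/1323405936 = -42299800259843/1323405936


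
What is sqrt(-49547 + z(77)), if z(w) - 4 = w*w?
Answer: 3*I*sqrt(4846) ≈ 208.84*I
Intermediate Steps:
z(w) = 4 + w**2 (z(w) = 4 + w*w = 4 + w**2)
sqrt(-49547 + z(77)) = sqrt(-49547 + (4 + 77**2)) = sqrt(-49547 + (4 + 5929)) = sqrt(-49547 + 5933) = sqrt(-43614) = 3*I*sqrt(4846)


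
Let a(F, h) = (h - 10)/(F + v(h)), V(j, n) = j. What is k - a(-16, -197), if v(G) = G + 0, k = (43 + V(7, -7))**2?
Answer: 177431/71 ≈ 2499.0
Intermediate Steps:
k = 2500 (k = (43 + 7)**2 = 50**2 = 2500)
v(G) = G
a(F, h) = (-10 + h)/(F + h) (a(F, h) = (h - 10)/(F + h) = (-10 + h)/(F + h))
k - a(-16, -197) = 2500 - (-10 - 197)/(-16 - 197) = 2500 - (-207)/(-213) = 2500 - (-1)*(-207)/213 = 2500 - 1*69/71 = 2500 - 69/71 = 177431/71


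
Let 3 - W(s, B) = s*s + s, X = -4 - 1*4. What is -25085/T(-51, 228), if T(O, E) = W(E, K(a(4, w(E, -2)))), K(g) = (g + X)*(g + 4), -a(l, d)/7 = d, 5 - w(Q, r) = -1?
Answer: 25085/52209 ≈ 0.48047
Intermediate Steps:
w(Q, r) = 6 (w(Q, r) = 5 - 1*(-1) = 5 + 1 = 6)
X = -8 (X = -4 - 4 = -8)
a(l, d) = -7*d
K(g) = (-8 + g)*(4 + g) (K(g) = (g - 8)*(g + 4) = (-8 + g)*(4 + g))
W(s, B) = 3 - s - s**2 (W(s, B) = 3 - (s*s + s) = 3 - (s**2 + s) = 3 - (s + s**2) = 3 + (-s - s**2) = 3 - s - s**2)
T(O, E) = 3 - E - E**2
-25085/T(-51, 228) = -25085/(3 - 1*228 - 1*228**2) = -25085/(3 - 228 - 1*51984) = -25085/(3 - 228 - 51984) = -25085/(-52209) = -25085*(-1/52209) = 25085/52209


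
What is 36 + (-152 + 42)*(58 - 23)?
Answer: -3814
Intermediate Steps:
36 + (-152 + 42)*(58 - 23) = 36 - 110*35 = 36 - 3850 = -3814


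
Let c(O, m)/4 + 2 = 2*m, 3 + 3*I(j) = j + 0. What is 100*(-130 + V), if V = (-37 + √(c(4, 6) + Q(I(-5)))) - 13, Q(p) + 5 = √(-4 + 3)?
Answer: -18000 + 100*√(35 + I) ≈ -17408.0 + 8.4507*I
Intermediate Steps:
I(j) = -1 + j/3 (I(j) = -1 + (j + 0)/3 = -1 + j/3)
c(O, m) = -8 + 8*m (c(O, m) = -8 + 4*(2*m) = -8 + 8*m)
Q(p) = -5 + I (Q(p) = -5 + √(-4 + 3) = -5 + √(-1) = -5 + I)
V = -50 + √(35 + I) (V = (-37 + √((-8 + 8*6) + (-5 + I))) - 13 = (-37 + √((-8 + 48) + (-5 + I))) - 13 = (-37 + √(40 + (-5 + I))) - 13 = (-37 + √(35 + I)) - 13 = -50 + √(35 + I) ≈ -44.083 + 0.084507*I)
100*(-130 + V) = 100*(-130 + (-50 + √(35 + I))) = 100*(-180 + √(35 + I)) = -18000 + 100*√(35 + I)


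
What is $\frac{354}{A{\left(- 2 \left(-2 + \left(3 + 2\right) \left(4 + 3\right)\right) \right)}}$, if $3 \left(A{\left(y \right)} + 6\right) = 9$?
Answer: $-118$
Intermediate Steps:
$A{\left(y \right)} = -3$ ($A{\left(y \right)} = -6 + \frac{1}{3} \cdot 9 = -6 + 3 = -3$)
$\frac{354}{A{\left(- 2 \left(-2 + \left(3 + 2\right) \left(4 + 3\right)\right) \right)}} = \frac{354}{-3} = 354 \left(- \frac{1}{3}\right) = -118$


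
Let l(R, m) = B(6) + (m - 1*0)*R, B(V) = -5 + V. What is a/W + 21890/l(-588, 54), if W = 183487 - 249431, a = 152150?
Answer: -3137214405/1046893972 ≈ -2.9967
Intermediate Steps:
W = -65944
l(R, m) = 1 + R*m (l(R, m) = (-5 + 6) + (m - 1*0)*R = 1 + (m + 0)*R = 1 + m*R = 1 + R*m)
a/W + 21890/l(-588, 54) = 152150/(-65944) + 21890/(1 - 588*54) = 152150*(-1/65944) + 21890/(1 - 31752) = -76075/32972 + 21890/(-31751) = -76075/32972 + 21890*(-1/31751) = -76075/32972 - 21890/31751 = -3137214405/1046893972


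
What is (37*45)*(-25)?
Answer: -41625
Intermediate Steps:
(37*45)*(-25) = 1665*(-25) = -41625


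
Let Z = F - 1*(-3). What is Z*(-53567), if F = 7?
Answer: -535670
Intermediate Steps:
Z = 10 (Z = 7 - 1*(-3) = 7 + 3 = 10)
Z*(-53567) = 10*(-53567) = -535670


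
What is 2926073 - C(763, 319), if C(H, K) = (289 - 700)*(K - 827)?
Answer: 2717285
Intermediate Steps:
C(H, K) = 339897 - 411*K (C(H, K) = -411*(-827 + K) = 339897 - 411*K)
2926073 - C(763, 319) = 2926073 - (339897 - 411*319) = 2926073 - (339897 - 131109) = 2926073 - 1*208788 = 2926073 - 208788 = 2717285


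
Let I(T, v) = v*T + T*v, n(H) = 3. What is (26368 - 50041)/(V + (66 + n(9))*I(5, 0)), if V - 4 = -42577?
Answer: 7891/14191 ≈ 0.55606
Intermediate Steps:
V = -42573 (V = 4 - 42577 = -42573)
I(T, v) = 2*T*v (I(T, v) = T*v + T*v = 2*T*v)
(26368 - 50041)/(V + (66 + n(9))*I(5, 0)) = (26368 - 50041)/(-42573 + (66 + 3)*(2*5*0)) = -23673/(-42573 + 69*0) = -23673/(-42573 + 0) = -23673/(-42573) = -23673*(-1/42573) = 7891/14191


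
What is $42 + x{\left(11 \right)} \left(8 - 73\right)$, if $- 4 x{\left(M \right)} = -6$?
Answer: $- \frac{111}{2} \approx -55.5$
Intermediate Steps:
$x{\left(M \right)} = \frac{3}{2}$ ($x{\left(M \right)} = \left(- \frac{1}{4}\right) \left(-6\right) = \frac{3}{2}$)
$42 + x{\left(11 \right)} \left(8 - 73\right) = 42 + \frac{3 \left(8 - 73\right)}{2} = 42 + \frac{3}{2} \left(-65\right) = 42 - \frac{195}{2} = - \frac{111}{2}$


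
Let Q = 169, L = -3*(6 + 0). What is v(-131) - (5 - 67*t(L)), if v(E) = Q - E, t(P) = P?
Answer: -911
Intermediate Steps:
L = -18 (L = -3*6 = -18)
v(E) = 169 - E
v(-131) - (5 - 67*t(L)) = (169 - 1*(-131)) - (5 - 67*(-18)) = (169 + 131) - (5 + 1206) = 300 - 1*1211 = 300 - 1211 = -911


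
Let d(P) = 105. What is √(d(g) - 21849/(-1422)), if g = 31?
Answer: √27043122/474 ≈ 10.971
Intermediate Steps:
√(d(g) - 21849/(-1422)) = √(105 - 21849/(-1422)) = √(105 - 21849*(-1/1422)) = √(105 + 7283/474) = √(57053/474) = √27043122/474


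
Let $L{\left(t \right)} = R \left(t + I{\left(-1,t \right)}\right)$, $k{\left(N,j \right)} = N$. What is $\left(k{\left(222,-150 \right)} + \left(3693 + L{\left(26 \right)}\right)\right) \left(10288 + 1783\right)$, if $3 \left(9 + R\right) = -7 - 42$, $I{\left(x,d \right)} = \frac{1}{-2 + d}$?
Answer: $\frac{707300245}{18} \approx 3.9294 \cdot 10^{7}$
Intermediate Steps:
$R = - \frac{76}{3}$ ($R = -9 + \frac{-7 - 42}{3} = -9 + \frac{1}{3} \left(-49\right) = -9 - \frac{49}{3} = - \frac{76}{3} \approx -25.333$)
$L{\left(t \right)} = - \frac{76 t}{3} - \frac{76}{3 \left(-2 + t\right)}$ ($L{\left(t \right)} = - \frac{76 \left(t + \frac{1}{-2 + t}\right)}{3} = - \frac{76 t}{3} - \frac{76}{3 \left(-2 + t\right)}$)
$\left(k{\left(222,-150 \right)} + \left(3693 + L{\left(26 \right)}\right)\right) \left(10288 + 1783\right) = \left(222 + \left(3693 + \frac{76 \left(-1 - 26 \left(-2 + 26\right)\right)}{3 \left(-2 + 26\right)}\right)\right) \left(10288 + 1783\right) = \left(222 + \left(3693 + \frac{76 \left(-1 - 26 \cdot 24\right)}{3 \cdot 24}\right)\right) 12071 = \left(222 + \left(3693 + \frac{76}{3} \cdot \frac{1}{24} \left(-1 - 624\right)\right)\right) 12071 = \left(222 + \left(3693 + \frac{76}{3} \cdot \frac{1}{24} \left(-625\right)\right)\right) 12071 = \left(222 + \left(3693 - \frac{11875}{18}\right)\right) 12071 = \left(222 + \frac{54599}{18}\right) 12071 = \frac{58595}{18} \cdot 12071 = \frac{707300245}{18}$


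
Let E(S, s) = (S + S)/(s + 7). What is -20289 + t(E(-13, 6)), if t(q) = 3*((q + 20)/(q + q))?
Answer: -40605/2 ≈ -20303.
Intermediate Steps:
E(S, s) = 2*S/(7 + s) (E(S, s) = (2*S)/(7 + s) = 2*S/(7 + s))
t(q) = 3*(20 + q)/(2*q) (t(q) = 3*((20 + q)/((2*q))) = 3*((20 + q)*(1/(2*q))) = 3*((20 + q)/(2*q)) = 3*(20 + q)/(2*q))
-20289 + t(E(-13, 6)) = -20289 + (3/2 + 30/((2*(-13)/(7 + 6)))) = -20289 + (3/2 + 30/((2*(-13)/13))) = -20289 + (3/2 + 30/((2*(-13)*(1/13)))) = -20289 + (3/2 + 30/(-2)) = -20289 + (3/2 + 30*(-½)) = -20289 + (3/2 - 15) = -20289 - 27/2 = -40605/2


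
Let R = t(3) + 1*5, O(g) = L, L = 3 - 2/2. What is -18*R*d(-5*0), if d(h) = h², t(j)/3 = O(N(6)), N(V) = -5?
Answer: 0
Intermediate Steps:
L = 2 (L = 3 - 2*½ = 3 - 1 = 2)
O(g) = 2
t(j) = 6 (t(j) = 3*2 = 6)
R = 11 (R = 6 + 1*5 = 6 + 5 = 11)
-18*R*d(-5*0) = -198*(-5*0)² = -198*0² = -198*0 = -18*0 = 0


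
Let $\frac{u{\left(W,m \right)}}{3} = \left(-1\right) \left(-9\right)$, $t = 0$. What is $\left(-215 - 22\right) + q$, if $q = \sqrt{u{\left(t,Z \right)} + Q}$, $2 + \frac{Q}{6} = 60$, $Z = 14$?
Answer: $-237 + 5 \sqrt{15} \approx -217.64$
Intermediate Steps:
$Q = 348$ ($Q = -12 + 6 \cdot 60 = -12 + 360 = 348$)
$u{\left(W,m \right)} = 27$ ($u{\left(W,m \right)} = 3 \left(\left(-1\right) \left(-9\right)\right) = 3 \cdot 9 = 27$)
$q = 5 \sqrt{15}$ ($q = \sqrt{27 + 348} = \sqrt{375} = 5 \sqrt{15} \approx 19.365$)
$\left(-215 - 22\right) + q = \left(-215 - 22\right) + 5 \sqrt{15} = -237 + 5 \sqrt{15}$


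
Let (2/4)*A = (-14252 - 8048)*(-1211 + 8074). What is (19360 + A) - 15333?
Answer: -306085773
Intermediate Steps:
A = -306089800 (A = 2*((-14252 - 8048)*(-1211 + 8074)) = 2*(-22300*6863) = 2*(-153044900) = -306089800)
(19360 + A) - 15333 = (19360 - 306089800) - 15333 = -306070440 - 15333 = -306085773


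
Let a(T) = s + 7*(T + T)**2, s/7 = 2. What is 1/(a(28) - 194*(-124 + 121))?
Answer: 1/22548 ≈ 4.4350e-5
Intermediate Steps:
s = 14 (s = 7*2 = 14)
a(T) = 14 + 28*T**2 (a(T) = 14 + 7*(T + T)**2 = 14 + 7*(2*T)**2 = 14 + 7*(4*T**2) = 14 + 28*T**2)
1/(a(28) - 194*(-124 + 121)) = 1/((14 + 28*28**2) - 194*(-124 + 121)) = 1/((14 + 28*784) - 194*(-3)) = 1/((14 + 21952) + 582) = 1/(21966 + 582) = 1/22548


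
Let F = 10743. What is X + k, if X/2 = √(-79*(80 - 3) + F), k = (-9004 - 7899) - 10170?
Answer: -27073 + 4*√1165 ≈ -26936.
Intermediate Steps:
k = -27073 (k = -16903 - 10170 = -27073)
X = 4*√1165 (X = 2*√(-79*(80 - 3) + 10743) = 2*√(-79*77 + 10743) = 2*√(-6083 + 10743) = 2*√4660 = 2*(2*√1165) = 4*√1165 ≈ 136.53)
X + k = 4*√1165 - 27073 = -27073 + 4*√1165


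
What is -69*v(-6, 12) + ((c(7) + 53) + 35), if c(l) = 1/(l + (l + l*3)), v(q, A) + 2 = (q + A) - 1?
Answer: -4164/35 ≈ -118.97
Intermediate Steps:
v(q, A) = -3 + A + q (v(q, A) = -2 + ((q + A) - 1) = -2 + ((A + q) - 1) = -2 + (-1 + A + q) = -3 + A + q)
c(l) = 1/(5*l) (c(l) = 1/(l + (l + 3*l)) = 1/(l + 4*l) = 1/(5*l))
-69*v(-6, 12) + ((c(7) + 53) + 35) = -69*(-3 + 12 - 6) + (((1/5)/7 + 53) + 35) = -69*3 + (((1/5)*(1/7) + 53) + 35) = -207 + ((1/35 + 53) + 35) = -207 + (1856/35 + 35) = -207 + 3081/35 = -4164/35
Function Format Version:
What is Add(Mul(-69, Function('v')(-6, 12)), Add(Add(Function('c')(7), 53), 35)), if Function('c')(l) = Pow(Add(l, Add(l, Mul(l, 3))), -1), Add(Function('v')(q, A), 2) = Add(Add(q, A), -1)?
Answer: Rational(-4164, 35) ≈ -118.97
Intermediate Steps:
Function('v')(q, A) = Add(-3, A, q) (Function('v')(q, A) = Add(-2, Add(Add(q, A), -1)) = Add(-2, Add(Add(A, q), -1)) = Add(-2, Add(-1, A, q)) = Add(-3, A, q))
Function('c')(l) = Mul(Rational(1, 5), Pow(l, -1)) (Function('c')(l) = Pow(Add(l, Add(l, Mul(3, l))), -1) = Pow(Add(l, Mul(4, l)), -1) = Pow(Mul(5, l), -1) = Mul(Rational(1, 5), Pow(l, -1)))
Add(Mul(-69, Function('v')(-6, 12)), Add(Add(Function('c')(7), 53), 35)) = Add(Mul(-69, Add(-3, 12, -6)), Add(Add(Mul(Rational(1, 5), Pow(7, -1)), 53), 35)) = Add(Mul(-69, 3), Add(Add(Mul(Rational(1, 5), Rational(1, 7)), 53), 35)) = Add(-207, Add(Add(Rational(1, 35), 53), 35)) = Add(-207, Add(Rational(1856, 35), 35)) = Add(-207, Rational(3081, 35)) = Rational(-4164, 35)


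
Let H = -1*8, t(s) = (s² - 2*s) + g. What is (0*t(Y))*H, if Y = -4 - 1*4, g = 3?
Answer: 0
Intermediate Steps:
Y = -8 (Y = -4 - 4 = -8)
t(s) = 3 + s² - 2*s (t(s) = (s² - 2*s) + 3 = 3 + s² - 2*s)
H = -8
(0*t(Y))*H = (0*(3 + (-8)² - 2*(-8)))*(-8) = (0*(3 + 64 + 16))*(-8) = (0*83)*(-8) = 0*(-8) = 0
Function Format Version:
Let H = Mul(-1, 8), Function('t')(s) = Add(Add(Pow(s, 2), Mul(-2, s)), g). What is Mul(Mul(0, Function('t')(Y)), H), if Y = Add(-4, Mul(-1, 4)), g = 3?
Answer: 0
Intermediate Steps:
Y = -8 (Y = Add(-4, -4) = -8)
Function('t')(s) = Add(3, Pow(s, 2), Mul(-2, s)) (Function('t')(s) = Add(Add(Pow(s, 2), Mul(-2, s)), 3) = Add(3, Pow(s, 2), Mul(-2, s)))
H = -8
Mul(Mul(0, Function('t')(Y)), H) = Mul(Mul(0, Add(3, Pow(-8, 2), Mul(-2, -8))), -8) = Mul(Mul(0, Add(3, 64, 16)), -8) = Mul(Mul(0, 83), -8) = Mul(0, -8) = 0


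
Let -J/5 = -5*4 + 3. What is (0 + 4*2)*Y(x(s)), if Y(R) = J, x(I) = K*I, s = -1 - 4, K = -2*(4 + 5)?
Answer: 680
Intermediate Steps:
K = -18 (K = -2*9 = -18)
s = -5
J = 85 (J = -5*(-5*4 + 3) = -5*(-20 + 3) = -5*(-17) = 85)
x(I) = -18*I
Y(R) = 85
(0 + 4*2)*Y(x(s)) = (0 + 4*2)*85 = (0 + 8)*85 = 8*85 = 680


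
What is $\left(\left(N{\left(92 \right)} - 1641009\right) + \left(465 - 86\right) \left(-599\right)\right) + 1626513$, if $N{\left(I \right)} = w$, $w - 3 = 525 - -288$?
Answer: $-240701$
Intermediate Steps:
$w = 816$ ($w = 3 + \left(525 - -288\right) = 3 + \left(525 + 288\right) = 3 + 813 = 816$)
$N{\left(I \right)} = 816$
$\left(\left(N{\left(92 \right)} - 1641009\right) + \left(465 - 86\right) \left(-599\right)\right) + 1626513 = \left(\left(816 - 1641009\right) + \left(465 - 86\right) \left(-599\right)\right) + 1626513 = \left(-1640193 + 379 \left(-599\right)\right) + 1626513 = \left(-1640193 - 227021\right) + 1626513 = -1867214 + 1626513 = -240701$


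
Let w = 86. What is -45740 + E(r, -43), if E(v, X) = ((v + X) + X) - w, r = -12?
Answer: -45924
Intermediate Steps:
E(v, X) = -86 + v + 2*X (E(v, X) = ((v + X) + X) - 1*86 = ((X + v) + X) - 86 = (v + 2*X) - 86 = -86 + v + 2*X)
-45740 + E(r, -43) = -45740 + (-86 - 12 + 2*(-43)) = -45740 + (-86 - 12 - 86) = -45740 - 184 = -45924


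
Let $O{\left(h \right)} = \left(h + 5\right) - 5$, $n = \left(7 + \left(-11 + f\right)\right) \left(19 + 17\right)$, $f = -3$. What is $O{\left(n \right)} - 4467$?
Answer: $-4719$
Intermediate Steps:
$n = -252$ ($n = \left(7 - 14\right) \left(19 + 17\right) = \left(7 - 14\right) 36 = \left(-7\right) 36 = -252$)
$O{\left(h \right)} = h$ ($O{\left(h \right)} = \left(5 + h\right) - 5 = h$)
$O{\left(n \right)} - 4467 = -252 - 4467 = -4719$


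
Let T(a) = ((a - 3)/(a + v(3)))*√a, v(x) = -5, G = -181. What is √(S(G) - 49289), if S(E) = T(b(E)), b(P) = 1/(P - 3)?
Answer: √(-88467739573284 + 11714199*I*√46)/42366 ≈ 9.969e-5 + 222.01*I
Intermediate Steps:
b(P) = 1/(-3 + P)
T(a) = √a*(-3 + a)/(-5 + a) (T(a) = ((a - 3)/(a - 5))*√a = ((-3 + a)/(-5 + a))*√a = √a*(-3 + a)/(-5 + a))
S(E) = √(1/(-3 + E))*(-3 + 1/(-3 + E))/(-5 + 1/(-3 + E))
√(S(G) - 49289) = √(√(1/(-3 - 181))*(-10 + 3*(-181))/(-16 + 5*(-181)) - 49289) = √(√(1/(-184))*(-10 - 543)/(-16 - 905) - 49289) = √(√(-1/184)*(-553)/(-921) - 49289) = √((I*√46/92)*(-1/921)*(-553) - 49289) = √(553*I*√46/84732 - 49289) = √(-49289 + 553*I*√46/84732)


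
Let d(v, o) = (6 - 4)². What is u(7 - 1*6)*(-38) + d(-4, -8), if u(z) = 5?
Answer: -186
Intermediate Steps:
d(v, o) = 4 (d(v, o) = 2² = 4)
u(7 - 1*6)*(-38) + d(-4, -8) = 5*(-38) + 4 = -190 + 4 = -186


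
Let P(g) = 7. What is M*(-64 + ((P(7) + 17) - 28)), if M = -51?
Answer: 3468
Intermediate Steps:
M*(-64 + ((P(7) + 17) - 28)) = -51*(-64 + ((7 + 17) - 28)) = -51*(-64 + (24 - 28)) = -51*(-64 - 4) = -51*(-68) = 3468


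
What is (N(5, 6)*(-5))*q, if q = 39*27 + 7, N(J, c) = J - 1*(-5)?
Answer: -53000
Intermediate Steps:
N(J, c) = 5 + J (N(J, c) = J + 5 = 5 + J)
q = 1060 (q = 1053 + 7 = 1060)
(N(5, 6)*(-5))*q = ((5 + 5)*(-5))*1060 = (10*(-5))*1060 = -50*1060 = -53000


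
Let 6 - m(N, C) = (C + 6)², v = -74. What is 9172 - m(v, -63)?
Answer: 12415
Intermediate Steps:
m(N, C) = 6 - (6 + C)² (m(N, C) = 6 - (C + 6)² = 6 - (6 + C)²)
9172 - m(v, -63) = 9172 - (6 - (6 - 63)²) = 9172 - (6 - 1*(-57)²) = 9172 - (6 - 1*3249) = 9172 - (6 - 3249) = 9172 - 1*(-3243) = 9172 + 3243 = 12415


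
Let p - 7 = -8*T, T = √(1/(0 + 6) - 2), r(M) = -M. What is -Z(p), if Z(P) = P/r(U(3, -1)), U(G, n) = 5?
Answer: 7/5 - 4*I*√66/15 ≈ 1.4 - 2.1664*I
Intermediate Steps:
T = I*√66/6 (T = √(1/6 - 2) = √(⅙ - 2) = √(-11/6) = I*√66/6 ≈ 1.354*I)
p = 7 - 4*I*√66/3 ≈ 7.0 - 10.832*I
Z(P) = -P/5 (Z(P) = P/((-1*5)) = P/(-5) = P*(-⅕) = -P/5)
-Z(p) = -(-1)*(7 - 4*I*√66/3)/5 = -(-7/5 + 4*I*√66/15) = 7/5 - 4*I*√66/15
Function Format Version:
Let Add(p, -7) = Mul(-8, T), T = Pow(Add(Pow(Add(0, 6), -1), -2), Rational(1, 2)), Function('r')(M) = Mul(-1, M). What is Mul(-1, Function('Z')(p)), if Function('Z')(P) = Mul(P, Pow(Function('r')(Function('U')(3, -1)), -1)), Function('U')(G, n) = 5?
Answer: Add(Rational(7, 5), Mul(Rational(-4, 15), I, Pow(66, Rational(1, 2)))) ≈ Add(1.4000, Mul(-2.1664, I))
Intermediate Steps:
T = Mul(Rational(1, 6), I, Pow(66, Rational(1, 2))) (T = Pow(Add(Pow(6, -1), -2), Rational(1, 2)) = Pow(Add(Rational(1, 6), -2), Rational(1, 2)) = Pow(Rational(-11, 6), Rational(1, 2)) = Mul(Rational(1, 6), I, Pow(66, Rational(1, 2))) ≈ Mul(1.3540, I))
p = Add(7, Mul(Rational(-4, 3), I, Pow(66, Rational(1, 2)))) (p = Add(7, Mul(-8, Mul(Rational(1, 6), I, Pow(66, Rational(1, 2))))) = Add(7, Mul(Rational(-4, 3), I, Pow(66, Rational(1, 2)))) ≈ Add(7.0000, Mul(-10.832, I)))
Function('Z')(P) = Mul(Rational(-1, 5), P) (Function('Z')(P) = Mul(P, Pow(Mul(-1, 5), -1)) = Mul(P, Pow(-5, -1)) = Mul(P, Rational(-1, 5)) = Mul(Rational(-1, 5), P))
Mul(-1, Function('Z')(p)) = Mul(-1, Mul(Rational(-1, 5), Add(7, Mul(Rational(-4, 3), I, Pow(66, Rational(1, 2)))))) = Mul(-1, Add(Rational(-7, 5), Mul(Rational(4, 15), I, Pow(66, Rational(1, 2))))) = Add(Rational(7, 5), Mul(Rational(-4, 15), I, Pow(66, Rational(1, 2))))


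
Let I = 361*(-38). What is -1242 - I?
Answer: 12476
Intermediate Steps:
I = -13718
-1242 - I = -1242 - 1*(-13718) = -1242 + 13718 = 12476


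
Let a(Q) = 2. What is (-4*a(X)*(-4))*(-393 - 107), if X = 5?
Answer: -16000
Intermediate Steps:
(-4*a(X)*(-4))*(-393 - 107) = (-4*2*(-4))*(-393 - 107) = -8*(-4)*(-500) = 32*(-500) = -16000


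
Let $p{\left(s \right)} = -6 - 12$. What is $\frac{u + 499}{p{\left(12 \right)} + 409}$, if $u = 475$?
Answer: $\frac{974}{391} \approx 2.491$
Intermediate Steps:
$p{\left(s \right)} = -18$ ($p{\left(s \right)} = -6 - 12 = -18$)
$\frac{u + 499}{p{\left(12 \right)} + 409} = \frac{475 + 499}{-18 + 409} = \frac{974}{391}$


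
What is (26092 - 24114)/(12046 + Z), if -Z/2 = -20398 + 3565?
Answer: 989/22856 ≈ 0.043271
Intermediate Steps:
Z = 33666 (Z = -2*(-20398 + 3565) = -2*(-16833) = 33666)
(26092 - 24114)/(12046 + Z) = (26092 - 24114)/(12046 + 33666) = 1978/45712 = 1978*(1/45712) = 989/22856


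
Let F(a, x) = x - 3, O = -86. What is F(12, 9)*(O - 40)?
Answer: -756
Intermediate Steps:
F(a, x) = -3 + x
F(12, 9)*(O - 40) = (-3 + 9)*(-86 - 40) = 6*(-126) = -756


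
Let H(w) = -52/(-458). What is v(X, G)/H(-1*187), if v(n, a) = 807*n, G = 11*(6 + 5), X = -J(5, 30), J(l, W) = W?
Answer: -2772045/13 ≈ -2.1323e+5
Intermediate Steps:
X = -30 (X = -1*30 = -30)
H(w) = 26/229 (H(w) = -52*(-1/458) = 26/229)
G = 121 (G = 11*11 = 121)
v(X, G)/H(-1*187) = (807*(-30))/(26/229) = -24210*229/26 = -2772045/13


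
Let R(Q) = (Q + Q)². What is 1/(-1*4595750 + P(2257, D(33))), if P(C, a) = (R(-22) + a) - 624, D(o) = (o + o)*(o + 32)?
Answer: -1/4590148 ≈ -2.1786e-7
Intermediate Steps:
D(o) = 2*o*(32 + o) (D(o) = (2*o)*(32 + o) = 2*o*(32 + o))
R(Q) = 4*Q² (R(Q) = (2*Q)² = 4*Q²)
P(C, a) = 1312 + a (P(C, a) = (4*(-22)² + a) - 624 = (4*484 + a) - 624 = (1936 + a) - 624 = 1312 + a)
1/(-1*4595750 + P(2257, D(33))) = 1/(-1*4595750 + (1312 + 2*33*(32 + 33))) = 1/(-4595750 + (1312 + 2*33*65)) = 1/(-4595750 + (1312 + 4290)) = 1/(-4595750 + 5602) = 1/(-4590148) = -1/4590148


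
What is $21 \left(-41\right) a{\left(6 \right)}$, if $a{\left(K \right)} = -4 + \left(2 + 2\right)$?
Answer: $0$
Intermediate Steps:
$a{\left(K \right)} = 0$ ($a{\left(K \right)} = -4 + 4 = 0$)
$21 \left(-41\right) a{\left(6 \right)} = 21 \left(-41\right) 0 = \left(-861\right) 0 = 0$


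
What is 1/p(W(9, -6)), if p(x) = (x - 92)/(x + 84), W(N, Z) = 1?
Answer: -85/91 ≈ -0.93407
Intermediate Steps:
p(x) = (-92 + x)/(84 + x)
1/p(W(9, -6)) = 1/((-92 + 1)/(84 + 1)) = 1/(-91/85) = -85/91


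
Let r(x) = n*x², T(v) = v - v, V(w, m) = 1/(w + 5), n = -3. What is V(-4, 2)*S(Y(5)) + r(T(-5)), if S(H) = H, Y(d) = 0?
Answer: 0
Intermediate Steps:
V(w, m) = 1/(5 + w)
T(v) = 0
r(x) = -3*x²
V(-4, 2)*S(Y(5)) + r(T(-5)) = 0/(5 - 4) - 3*0² = 0/1 - 3*0 = 1*0 + 0 = 0 + 0 = 0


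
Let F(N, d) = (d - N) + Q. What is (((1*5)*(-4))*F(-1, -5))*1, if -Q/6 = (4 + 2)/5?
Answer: 224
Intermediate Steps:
Q = -36/5 (Q = -6*(4 + 2)/5 = -36/5 ≈ -7.2000)
F(N, d) = -36/5 + d - N (F(N, d) = (d - N) - 36/5 = -36/5 + d - N)
(((1*5)*(-4))*F(-1, -5))*1 = (((1*5)*(-4))*(-36/5 - 5 - 1*(-1)))*1 = ((5*(-4))*(-36/5 - 5 + 1))*1 = -20*(-56/5)*1 = 224*1 = 224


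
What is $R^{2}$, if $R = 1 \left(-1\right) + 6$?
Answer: $25$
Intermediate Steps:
$R = 5$ ($R = -1 + 6 = 5$)
$R^{2} = 5^{2} = 25$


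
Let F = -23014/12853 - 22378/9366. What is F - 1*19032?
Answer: -1145799066947/60190599 ≈ -19036.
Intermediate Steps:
F = -251586779/60190599 (F = -23014*1/12853 - 22378*1/9366 = -23014/12853 - 11189/4683 = -251586779/60190599 ≈ -4.1798)
F - 1*19032 = -251586779/60190599 - 1*19032 = -251586779/60190599 - 19032 = -1145799066947/60190599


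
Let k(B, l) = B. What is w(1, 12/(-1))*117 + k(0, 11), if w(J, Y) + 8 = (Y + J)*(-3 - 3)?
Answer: 6786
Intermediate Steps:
w(J, Y) = -8 - 6*J - 6*Y (w(J, Y) = -8 + (Y + J)*(-3 - 3) = -8 + (J + Y)*(-6) = -8 + (-6*J - 6*Y) = -8 - 6*J - 6*Y)
w(1, 12/(-1))*117 + k(0, 11) = (-8 - 6*1 - 72/(-1))*117 + 0 = (-8 - 6 - 72*(-1))*117 + 0 = (-8 - 6 - 6*(-12))*117 + 0 = (-8 - 6 + 72)*117 + 0 = 58*117 + 0 = 6786 + 0 = 6786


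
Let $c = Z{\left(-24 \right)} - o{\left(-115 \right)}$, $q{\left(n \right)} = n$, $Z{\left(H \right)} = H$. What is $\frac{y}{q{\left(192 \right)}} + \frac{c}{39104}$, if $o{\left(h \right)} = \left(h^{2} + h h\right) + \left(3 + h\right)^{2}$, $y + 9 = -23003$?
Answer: $- \frac{7088693}{58656} \approx -120.85$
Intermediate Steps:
$y = -23012$ ($y = -9 - 23003 = -23012$)
$o{\left(h \right)} = \left(3 + h\right)^{2} + 2 h^{2}$ ($o{\left(h \right)} = \left(h^{2} + h^{2}\right) + \left(3 + h\right)^{2} = 2 h^{2} + \left(3 + h\right)^{2} = \left(3 + h\right)^{2} + 2 h^{2}$)
$c = -39018$ ($c = -24 - \left(\left(3 - 115\right)^{2} + 2 \left(-115\right)^{2}\right) = -24 - \left(\left(-112\right)^{2} + 2 \cdot 13225\right) = -24 - \left(12544 + 26450\right) = -24 - 38994 = -39018$)
$\frac{y}{q{\left(192 \right)}} + \frac{c}{39104} = - \frac{23012}{192} - \frac{39018}{39104} = \left(-23012\right) \frac{1}{192} - \frac{19509}{19552} = - \frac{5753}{48} - \frac{19509}{19552} = - \frac{7088693}{58656}$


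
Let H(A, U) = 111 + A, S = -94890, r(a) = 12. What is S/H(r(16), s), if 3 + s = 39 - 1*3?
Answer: -31630/41 ≈ -771.46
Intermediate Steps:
s = 33 (s = -3 + (39 - 1*3) = -3 + (39 - 3) = -3 + 36 = 33)
S/H(r(16), s) = -94890/(111 + 12) = -94890/123 = -94890*1/123 = -31630/41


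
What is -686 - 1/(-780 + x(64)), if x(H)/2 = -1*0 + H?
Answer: -447271/652 ≈ -686.00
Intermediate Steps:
x(H) = 2*H (x(H) = 2*(-1*0 + H) = 2*(0 + H) = 2*H)
-686 - 1/(-780 + x(64)) = -686 - 1/(-780 + 2*64) = -686 - 1/(-780 + 128) = -686 - 1/(-652) = -686 - 1*(-1/652) = -686 + 1/652 = -447271/652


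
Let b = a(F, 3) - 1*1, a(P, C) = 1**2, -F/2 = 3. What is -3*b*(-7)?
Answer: 0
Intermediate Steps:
F = -6 (F = -2*3 = -6)
a(P, C) = 1
b = 0 (b = 1 - 1*1 = 1 - 1 = 0)
-3*b*(-7) = -3*0*(-7) = 0*(-7) = 0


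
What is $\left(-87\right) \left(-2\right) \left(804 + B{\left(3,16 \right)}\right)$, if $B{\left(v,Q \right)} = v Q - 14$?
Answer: $145812$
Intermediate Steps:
$B{\left(v,Q \right)} = -14 + Q v$ ($B{\left(v,Q \right)} = Q v - 14 = -14 + Q v$)
$\left(-87\right) \left(-2\right) \left(804 + B{\left(3,16 \right)}\right) = \left(-87\right) \left(-2\right) \left(804 + \left(-14 + 16 \cdot 3\right)\right) = 174 \left(804 + \left(-14 + 48\right)\right) = 174 \left(804 + 34\right) = 174 \cdot 838 = 145812$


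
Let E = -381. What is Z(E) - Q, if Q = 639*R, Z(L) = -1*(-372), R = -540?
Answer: 345432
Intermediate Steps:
Z(L) = 372
Q = -345060 (Q = 639*(-540) = -345060)
Z(E) - Q = 372 - 1*(-345060) = 372 + 345060 = 345432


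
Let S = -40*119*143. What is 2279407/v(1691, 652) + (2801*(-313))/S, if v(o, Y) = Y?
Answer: 388029593409/110950840 ≈ 3497.3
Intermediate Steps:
S = -680680 (S = -4760*143 = -680680)
2279407/v(1691, 652) + (2801*(-313))/S = 2279407/652 + (2801*(-313))/(-680680) = 2279407*(1/652) - 876713*(-1/680680) = 2279407/652 + 876713/680680 = 388029593409/110950840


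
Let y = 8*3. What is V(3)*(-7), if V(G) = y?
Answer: -168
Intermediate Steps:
y = 24
V(G) = 24
V(3)*(-7) = 24*(-7) = -168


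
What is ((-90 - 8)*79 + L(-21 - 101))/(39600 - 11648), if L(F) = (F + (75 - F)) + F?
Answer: -7789/27952 ≈ -0.27866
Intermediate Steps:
L(F) = 75 + F
((-90 - 8)*79 + L(-21 - 101))/(39600 - 11648) = ((-90 - 8)*79 + (75 + (-21 - 101)))/(39600 - 11648) = (-98*79 + (75 - 122))/27952 = (-7742 - 47)*(1/27952) = -7789*1/27952 = -7789/27952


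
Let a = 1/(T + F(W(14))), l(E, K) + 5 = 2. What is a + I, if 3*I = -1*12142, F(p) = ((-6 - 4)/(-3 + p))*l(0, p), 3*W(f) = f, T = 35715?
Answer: -48207787/11911 ≈ -4047.3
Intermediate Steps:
l(E, K) = -3 (l(E, K) = -5 + 2 = -3)
W(f) = f/3
F(p) = 30/(-3 + p) (F(p) = ((-6 - 4)/(-3 + p))*(-3) = -10/(-3 + p)*(-3) = 30/(-3 + p))
I = -12142/3 (I = (-1*12142)/3 = (1/3)*(-12142) = -12142/3 ≈ -4047.3)
a = 1/35733 (a = 1/(35715 + 30/(-3 + (1/3)*14)) = 1/(35715 + 30/(-3 + 14/3)) = 1/(35715 + 30/(5/3)) = 1/(35715 + 30*(3/5)) = 1/(35715 + 18) = 1/35733 ≈ 2.7985e-5)
a + I = 1/35733 - 12142/3 = -48207787/11911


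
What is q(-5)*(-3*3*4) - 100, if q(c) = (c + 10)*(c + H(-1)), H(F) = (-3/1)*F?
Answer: 260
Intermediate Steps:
H(F) = -3*F (H(F) = (-3*1)*F = -3*F)
q(c) = (3 + c)*(10 + c) (q(c) = (c + 10)*(c - 3*(-1)) = (10 + c)*(c + 3) = (10 + c)*(3 + c) = (3 + c)*(10 + c))
q(-5)*(-3*3*4) - 100 = (30 + (-5)² + 13*(-5))*(-3*3*4) - 100 = (30 + 25 - 65)*(-9*4) - 100 = -10*(-36) - 100 = 360 - 100 = 260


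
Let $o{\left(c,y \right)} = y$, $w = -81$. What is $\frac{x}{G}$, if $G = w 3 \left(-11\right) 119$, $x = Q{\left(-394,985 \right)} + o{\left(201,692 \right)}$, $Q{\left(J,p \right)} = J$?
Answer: $\frac{298}{318087} \approx 0.00093685$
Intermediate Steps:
$x = 298$ ($x = -394 + 692 = 298$)
$G = 318087$ ($G = - 81 \cdot 3 \left(-11\right) 119 = \left(-81\right) \left(-33\right) 119 = 2673 \cdot 119 = 318087$)
$\frac{x}{G} = \frac{298}{318087}$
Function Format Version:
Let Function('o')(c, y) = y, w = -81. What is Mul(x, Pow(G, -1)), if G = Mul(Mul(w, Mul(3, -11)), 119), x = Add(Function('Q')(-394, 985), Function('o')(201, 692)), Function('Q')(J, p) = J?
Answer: Rational(298, 318087) ≈ 0.00093685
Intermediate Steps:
x = 298 (x = Add(-394, 692) = 298)
G = 318087 (G = Mul(Mul(-81, Mul(3, -11)), 119) = Mul(Mul(-81, -33), 119) = Mul(2673, 119) = 318087)
Mul(x, Pow(G, -1)) = Mul(298, Pow(318087, -1)) = Mul(298, Rational(1, 318087)) = Rational(298, 318087)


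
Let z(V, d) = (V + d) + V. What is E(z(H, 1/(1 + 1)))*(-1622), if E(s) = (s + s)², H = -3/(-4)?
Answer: -25952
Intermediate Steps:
H = ¾ (H = -3*(-¼) = ¾ ≈ 0.75000)
z(V, d) = d + 2*V
E(s) = 4*s² (E(s) = (2*s)² = 4*s²)
E(z(H, 1/(1 + 1)))*(-1622) = (4*(1/(1 + 1) + 2*(¾))²)*(-1622) = (4*(1/2 + 3/2)²)*(-1622) = (4*(½ + 3/2)²)*(-1622) = (4*2²)*(-1622) = (4*4)*(-1622) = 16*(-1622) = -25952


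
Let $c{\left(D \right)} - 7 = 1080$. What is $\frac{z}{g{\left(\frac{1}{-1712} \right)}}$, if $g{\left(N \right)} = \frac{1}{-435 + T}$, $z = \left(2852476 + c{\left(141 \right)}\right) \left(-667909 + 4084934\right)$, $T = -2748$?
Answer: $-31036465718368725$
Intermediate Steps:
$c{\left(D \right)} = 1087$ ($c{\left(D \right)} = 7 + 1080 = 1087$)
$z = 9750696110075$ ($z = \left(2852476 + 1087\right) \left(-667909 + 4084934\right) = 2853563 \cdot 3417025 = 9750696110075$)
$g{\left(N \right)} = - \frac{1}{3183}$ ($g{\left(N \right)} = \frac{1}{-435 - 2748} = \frac{1}{-3183} = - \frac{1}{3183}$)
$\frac{z}{g{\left(\frac{1}{-1712} \right)}} = \frac{9750696110075}{- \frac{1}{3183}} = 9750696110075 \left(-3183\right) = -31036465718368725$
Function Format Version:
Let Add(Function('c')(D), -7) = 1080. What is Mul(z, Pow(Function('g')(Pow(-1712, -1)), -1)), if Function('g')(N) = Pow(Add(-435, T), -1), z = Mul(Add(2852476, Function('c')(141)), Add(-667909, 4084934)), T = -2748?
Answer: -31036465718368725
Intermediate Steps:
Function('c')(D) = 1087 (Function('c')(D) = Add(7, 1080) = 1087)
z = 9750696110075 (z = Mul(Add(2852476, 1087), Add(-667909, 4084934)) = Mul(2853563, 3417025) = 9750696110075)
Function('g')(N) = Rational(-1, 3183) (Function('g')(N) = Pow(Add(-435, -2748), -1) = Pow(-3183, -1) = Rational(-1, 3183))
Mul(z, Pow(Function('g')(Pow(-1712, -1)), -1)) = Mul(9750696110075, Pow(Rational(-1, 3183), -1)) = Mul(9750696110075, -3183) = -31036465718368725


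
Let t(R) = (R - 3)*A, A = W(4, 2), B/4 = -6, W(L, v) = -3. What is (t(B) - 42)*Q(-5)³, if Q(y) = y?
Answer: -4875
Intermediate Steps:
B = -24 (B = 4*(-6) = -24)
A = -3
t(R) = 9 - 3*R (t(R) = (R - 3)*(-3) = (-3 + R)*(-3) = 9 - 3*R)
(t(B) - 42)*Q(-5)³ = ((9 - 3*(-24)) - 42)*(-5)³ = ((9 + 72) - 42)*(-125) = (81 - 42)*(-125) = 39*(-125) = -4875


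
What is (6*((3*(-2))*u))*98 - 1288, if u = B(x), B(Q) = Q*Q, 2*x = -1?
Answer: -2170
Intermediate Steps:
x = -1/2 (x = (1/2)*(-1) = -1/2 ≈ -0.50000)
B(Q) = Q**2
u = 1/4 (u = (-1/2)**2 = 1/4 ≈ 0.25000)
(6*((3*(-2))*u))*98 - 1288 = (6*((3*(-2))*(1/4)))*98 - 1288 = (6*(-6*1/4))*98 - 1288 = (6*(-3/2))*98 - 1288 = -9*98 - 1288 = -882 - 1288 = -2170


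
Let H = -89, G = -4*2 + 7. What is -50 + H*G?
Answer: 39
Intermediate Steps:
G = -1 (G = -8 + 7 = -1)
-50 + H*G = -50 - 89*(-1) = -50 + 89 = 39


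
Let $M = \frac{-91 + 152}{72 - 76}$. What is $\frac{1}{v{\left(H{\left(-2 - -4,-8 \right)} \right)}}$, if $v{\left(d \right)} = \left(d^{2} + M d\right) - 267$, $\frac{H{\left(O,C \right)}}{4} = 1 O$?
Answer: $- \frac{1}{325} \approx -0.0030769$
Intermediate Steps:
$M = - \frac{61}{4}$ ($M = \frac{61}{-4} = 61 \left(- \frac{1}{4}\right) = - \frac{61}{4} \approx -15.25$)
$H{\left(O,C \right)} = 4 O$ ($H{\left(O,C \right)} = 4 \cdot 1 O = 4 O$)
$v{\left(d \right)} = -267 + d^{2} - \frac{61 d}{4}$ ($v{\left(d \right)} = \left(d^{2} - \frac{61 d}{4}\right) - 267 = -267 + d^{2} - \frac{61 d}{4}$)
$\frac{1}{v{\left(H{\left(-2 - -4,-8 \right)} \right)}} = \frac{1}{-267 + \left(4 \left(-2 - -4\right)\right)^{2} - \frac{61 \cdot 4 \left(-2 - -4\right)}{4}} = \frac{1}{-267 + \left(4 \left(-2 + 4\right)\right)^{2} - \frac{61 \cdot 4 \left(-2 + 4\right)}{4}} = \frac{1}{-267 + \left(4 \cdot 2\right)^{2} - \frac{61 \cdot 4 \cdot 2}{4}} = \frac{1}{-267 + 8^{2} - 122} = \frac{1}{-267 + 64 - 122} = \frac{1}{-325} = - \frac{1}{325}$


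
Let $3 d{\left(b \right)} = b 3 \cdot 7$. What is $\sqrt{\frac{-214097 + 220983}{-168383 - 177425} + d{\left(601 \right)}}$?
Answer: $\frac{\sqrt{31442751687810}}{86452} \approx 64.861$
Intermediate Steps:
$d{\left(b \right)} = 7 b$ ($d{\left(b \right)} = \frac{b 3 \cdot 7}{3} = \frac{3 b 7}{3} = \frac{21 b}{3} = 7 b$)
$\sqrt{\frac{-214097 + 220983}{-168383 - 177425} + d{\left(601 \right)}} = \sqrt{\frac{-214097 + 220983}{-168383 - 177425} + 7 \cdot 601} = \sqrt{\frac{6886}{-345808} + 4207} = \sqrt{6886 \left(- \frac{1}{345808}\right) + 4207} = \sqrt{- \frac{3443}{172904} + 4207} = \sqrt{\frac{727403685}{172904}} = \frac{\sqrt{31442751687810}}{86452}$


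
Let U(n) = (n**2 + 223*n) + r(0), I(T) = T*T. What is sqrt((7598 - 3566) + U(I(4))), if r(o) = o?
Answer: 4*sqrt(491) ≈ 88.634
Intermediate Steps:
I(T) = T**2
U(n) = n**2 + 223*n (U(n) = (n**2 + 223*n) + 0 = n**2 + 223*n)
sqrt((7598 - 3566) + U(I(4))) = sqrt((7598 - 3566) + 4**2*(223 + 4**2)) = sqrt(4032 + 16*(223 + 16)) = sqrt(4032 + 16*239) = sqrt(4032 + 3824) = sqrt(7856) = 4*sqrt(491)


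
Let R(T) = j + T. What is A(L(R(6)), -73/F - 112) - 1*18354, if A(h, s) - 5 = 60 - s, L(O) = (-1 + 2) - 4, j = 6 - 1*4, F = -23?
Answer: -418144/23 ≈ -18180.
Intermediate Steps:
j = 2 (j = 6 - 4 = 2)
R(T) = 2 + T
L(O) = -3 (L(O) = 1 - 4 = -3)
A(h, s) = 65 - s (A(h, s) = 5 + (60 - s) = 65 - s)
A(L(R(6)), -73/F - 112) - 1*18354 = (65 - (-73/(-23) - 112)) - 1*18354 = (65 - (-73*(-1/23) - 112)) - 18354 = (65 - (73/23 - 112)) - 18354 = (65 - 1*(-2503/23)) - 18354 = (65 + 2503/23) - 18354 = 3998/23 - 18354 = -418144/23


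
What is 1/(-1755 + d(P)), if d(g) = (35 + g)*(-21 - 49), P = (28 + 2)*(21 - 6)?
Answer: -1/35705 ≈ -2.8007e-5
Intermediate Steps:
P = 450 (P = 30*15 = 450)
d(g) = -2450 - 70*g (d(g) = (35 + g)*(-70) = -2450 - 70*g)
1/(-1755 + d(P)) = 1/(-1755 + (-2450 - 70*450)) = 1/(-1755 + (-2450 - 31500)) = 1/(-1755 - 33950) = 1/(-35705) = -1/35705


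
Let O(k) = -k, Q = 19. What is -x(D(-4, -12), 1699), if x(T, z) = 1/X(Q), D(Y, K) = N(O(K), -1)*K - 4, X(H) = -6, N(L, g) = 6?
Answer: ⅙ ≈ 0.16667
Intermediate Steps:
D(Y, K) = -4 + 6*K (D(Y, K) = 6*K - 4 = -4 + 6*K)
x(T, z) = -⅙ (x(T, z) = 1/(-6) = -⅙)
-x(D(-4, -12), 1699) = -1*(-⅙) = ⅙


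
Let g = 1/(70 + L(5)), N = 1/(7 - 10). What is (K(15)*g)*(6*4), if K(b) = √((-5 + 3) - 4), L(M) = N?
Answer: 72*I*√6/209 ≈ 0.84384*I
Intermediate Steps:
N = -⅓ (N = 1/(-3) = -⅓ ≈ -0.33333)
L(M) = -⅓
K(b) = I*√6 (K(b) = √(-2 - 4) = √(-6) = I*√6)
g = 3/209 (g = 1/(70 - ⅓) = 1/(209/3) = 3/209 ≈ 0.014354)
(K(15)*g)*(6*4) = ((I*√6)*(3/209))*(6*4) = (3*I*√6/209)*24 = 72*I*√6/209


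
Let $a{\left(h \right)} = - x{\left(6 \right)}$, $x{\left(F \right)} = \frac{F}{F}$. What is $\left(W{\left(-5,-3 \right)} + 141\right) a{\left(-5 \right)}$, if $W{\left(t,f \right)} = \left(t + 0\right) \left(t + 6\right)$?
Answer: $-136$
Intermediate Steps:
$x{\left(F \right)} = 1$
$a{\left(h \right)} = -1$ ($a{\left(h \right)} = \left(-1\right) 1 = -1$)
$W{\left(t,f \right)} = t \left(6 + t\right)$
$\left(W{\left(-5,-3 \right)} + 141\right) a{\left(-5 \right)} = \left(- 5 \left(6 - 5\right) + 141\right) \left(-1\right) = \left(\left(-5\right) 1 + 141\right) \left(-1\right) = \left(-5 + 141\right) \left(-1\right) = 136 \left(-1\right) = -136$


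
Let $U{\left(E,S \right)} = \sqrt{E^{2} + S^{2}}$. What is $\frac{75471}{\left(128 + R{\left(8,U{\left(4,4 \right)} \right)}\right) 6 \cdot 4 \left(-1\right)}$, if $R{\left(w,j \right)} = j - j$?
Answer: $- \frac{25157}{1024} \approx -24.567$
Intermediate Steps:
$R{\left(w,j \right)} = 0$
$\frac{75471}{\left(128 + R{\left(8,U{\left(4,4 \right)} \right)}\right) 6 \cdot 4 \left(-1\right)} = \frac{75471}{\left(128 + 0\right) 6 \cdot 4 \left(-1\right)} = \frac{75471}{128 \cdot 24 \left(-1\right)} = \frac{75471}{128 \left(-24\right)} = \frac{75471}{-3072} = 75471 \left(- \frac{1}{3072}\right) = - \frac{25157}{1024}$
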